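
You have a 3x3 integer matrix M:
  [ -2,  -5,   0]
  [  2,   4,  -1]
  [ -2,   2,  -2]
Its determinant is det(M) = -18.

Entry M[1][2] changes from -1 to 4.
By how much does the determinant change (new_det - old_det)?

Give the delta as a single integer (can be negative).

Cofactor C_12 = 14
Entry delta = 4 - -1 = 5
Det delta = entry_delta * cofactor = 5 * 14 = 70

Answer: 70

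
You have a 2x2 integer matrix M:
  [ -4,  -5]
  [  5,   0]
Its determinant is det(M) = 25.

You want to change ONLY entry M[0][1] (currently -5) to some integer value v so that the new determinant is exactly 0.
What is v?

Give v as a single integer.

det is linear in entry M[0][1]: det = old_det + (v - -5) * C_01
Cofactor C_01 = -5
Want det = 0: 25 + (v - -5) * -5 = 0
  (v - -5) = -25 / -5 = 5
  v = -5 + (5) = 0

Answer: 0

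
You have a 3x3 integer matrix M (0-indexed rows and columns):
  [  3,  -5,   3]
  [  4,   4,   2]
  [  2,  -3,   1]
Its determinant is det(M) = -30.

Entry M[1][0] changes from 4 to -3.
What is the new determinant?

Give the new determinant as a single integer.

det is linear in row 1: changing M[1][0] by delta changes det by delta * cofactor(1,0).
Cofactor C_10 = (-1)^(1+0) * minor(1,0) = -4
Entry delta = -3 - 4 = -7
Det delta = -7 * -4 = 28
New det = -30 + 28 = -2

Answer: -2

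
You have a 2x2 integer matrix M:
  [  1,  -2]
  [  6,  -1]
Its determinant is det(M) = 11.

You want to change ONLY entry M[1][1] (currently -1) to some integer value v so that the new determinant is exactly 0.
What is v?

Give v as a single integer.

Answer: -12

Derivation:
det is linear in entry M[1][1]: det = old_det + (v - -1) * C_11
Cofactor C_11 = 1
Want det = 0: 11 + (v - -1) * 1 = 0
  (v - -1) = -11 / 1 = -11
  v = -1 + (-11) = -12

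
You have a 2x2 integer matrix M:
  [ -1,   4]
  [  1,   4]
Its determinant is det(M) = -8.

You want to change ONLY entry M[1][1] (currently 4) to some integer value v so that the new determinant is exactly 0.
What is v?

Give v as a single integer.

det is linear in entry M[1][1]: det = old_det + (v - 4) * C_11
Cofactor C_11 = -1
Want det = 0: -8 + (v - 4) * -1 = 0
  (v - 4) = 8 / -1 = -8
  v = 4 + (-8) = -4

Answer: -4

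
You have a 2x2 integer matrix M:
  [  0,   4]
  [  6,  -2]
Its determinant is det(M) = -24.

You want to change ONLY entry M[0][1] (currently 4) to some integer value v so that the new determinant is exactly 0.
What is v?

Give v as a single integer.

Answer: 0

Derivation:
det is linear in entry M[0][1]: det = old_det + (v - 4) * C_01
Cofactor C_01 = -6
Want det = 0: -24 + (v - 4) * -6 = 0
  (v - 4) = 24 / -6 = -4
  v = 4 + (-4) = 0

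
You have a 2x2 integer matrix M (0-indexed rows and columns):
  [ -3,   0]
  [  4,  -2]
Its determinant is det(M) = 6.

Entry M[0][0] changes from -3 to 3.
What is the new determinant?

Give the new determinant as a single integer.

Answer: -6

Derivation:
det is linear in row 0: changing M[0][0] by delta changes det by delta * cofactor(0,0).
Cofactor C_00 = (-1)^(0+0) * minor(0,0) = -2
Entry delta = 3 - -3 = 6
Det delta = 6 * -2 = -12
New det = 6 + -12 = -6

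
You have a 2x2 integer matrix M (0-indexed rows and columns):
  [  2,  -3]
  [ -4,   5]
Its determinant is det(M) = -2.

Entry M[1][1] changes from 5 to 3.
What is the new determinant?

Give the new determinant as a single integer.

Answer: -6

Derivation:
det is linear in row 1: changing M[1][1] by delta changes det by delta * cofactor(1,1).
Cofactor C_11 = (-1)^(1+1) * minor(1,1) = 2
Entry delta = 3 - 5 = -2
Det delta = -2 * 2 = -4
New det = -2 + -4 = -6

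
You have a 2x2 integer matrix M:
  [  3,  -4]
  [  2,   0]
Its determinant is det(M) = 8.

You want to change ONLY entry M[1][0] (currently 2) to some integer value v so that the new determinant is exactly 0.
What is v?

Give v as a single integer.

Answer: 0

Derivation:
det is linear in entry M[1][0]: det = old_det + (v - 2) * C_10
Cofactor C_10 = 4
Want det = 0: 8 + (v - 2) * 4 = 0
  (v - 2) = -8 / 4 = -2
  v = 2 + (-2) = 0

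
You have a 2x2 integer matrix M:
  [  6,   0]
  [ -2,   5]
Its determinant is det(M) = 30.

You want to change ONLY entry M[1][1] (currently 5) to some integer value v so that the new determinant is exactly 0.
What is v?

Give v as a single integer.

det is linear in entry M[1][1]: det = old_det + (v - 5) * C_11
Cofactor C_11 = 6
Want det = 0: 30 + (v - 5) * 6 = 0
  (v - 5) = -30 / 6 = -5
  v = 5 + (-5) = 0

Answer: 0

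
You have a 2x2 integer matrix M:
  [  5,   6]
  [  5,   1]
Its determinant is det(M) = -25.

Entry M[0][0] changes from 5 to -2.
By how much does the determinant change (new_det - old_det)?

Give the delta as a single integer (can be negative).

Cofactor C_00 = 1
Entry delta = -2 - 5 = -7
Det delta = entry_delta * cofactor = -7 * 1 = -7

Answer: -7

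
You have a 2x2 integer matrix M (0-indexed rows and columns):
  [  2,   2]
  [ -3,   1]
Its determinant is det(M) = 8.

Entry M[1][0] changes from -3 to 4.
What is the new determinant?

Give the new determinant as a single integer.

det is linear in row 1: changing M[1][0] by delta changes det by delta * cofactor(1,0).
Cofactor C_10 = (-1)^(1+0) * minor(1,0) = -2
Entry delta = 4 - -3 = 7
Det delta = 7 * -2 = -14
New det = 8 + -14 = -6

Answer: -6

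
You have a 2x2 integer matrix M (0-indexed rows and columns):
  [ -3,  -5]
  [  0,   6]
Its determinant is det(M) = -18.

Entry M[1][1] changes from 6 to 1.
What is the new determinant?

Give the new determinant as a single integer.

Answer: -3

Derivation:
det is linear in row 1: changing M[1][1] by delta changes det by delta * cofactor(1,1).
Cofactor C_11 = (-1)^(1+1) * minor(1,1) = -3
Entry delta = 1 - 6 = -5
Det delta = -5 * -3 = 15
New det = -18 + 15 = -3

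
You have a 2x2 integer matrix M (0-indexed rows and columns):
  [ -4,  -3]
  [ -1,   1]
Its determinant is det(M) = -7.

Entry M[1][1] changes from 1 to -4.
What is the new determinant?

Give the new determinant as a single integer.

det is linear in row 1: changing M[1][1] by delta changes det by delta * cofactor(1,1).
Cofactor C_11 = (-1)^(1+1) * minor(1,1) = -4
Entry delta = -4 - 1 = -5
Det delta = -5 * -4 = 20
New det = -7 + 20 = 13

Answer: 13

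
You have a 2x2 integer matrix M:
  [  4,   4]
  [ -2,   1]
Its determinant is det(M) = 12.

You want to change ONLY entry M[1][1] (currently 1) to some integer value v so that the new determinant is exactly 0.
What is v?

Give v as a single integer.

det is linear in entry M[1][1]: det = old_det + (v - 1) * C_11
Cofactor C_11 = 4
Want det = 0: 12 + (v - 1) * 4 = 0
  (v - 1) = -12 / 4 = -3
  v = 1 + (-3) = -2

Answer: -2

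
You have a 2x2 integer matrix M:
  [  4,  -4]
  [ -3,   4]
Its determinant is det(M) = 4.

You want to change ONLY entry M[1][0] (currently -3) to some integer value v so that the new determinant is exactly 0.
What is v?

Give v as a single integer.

Answer: -4

Derivation:
det is linear in entry M[1][0]: det = old_det + (v - -3) * C_10
Cofactor C_10 = 4
Want det = 0: 4 + (v - -3) * 4 = 0
  (v - -3) = -4 / 4 = -1
  v = -3 + (-1) = -4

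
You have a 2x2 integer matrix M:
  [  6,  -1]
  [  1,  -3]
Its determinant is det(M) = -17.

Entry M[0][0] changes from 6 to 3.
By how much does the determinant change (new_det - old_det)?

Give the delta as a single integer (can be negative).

Answer: 9

Derivation:
Cofactor C_00 = -3
Entry delta = 3 - 6 = -3
Det delta = entry_delta * cofactor = -3 * -3 = 9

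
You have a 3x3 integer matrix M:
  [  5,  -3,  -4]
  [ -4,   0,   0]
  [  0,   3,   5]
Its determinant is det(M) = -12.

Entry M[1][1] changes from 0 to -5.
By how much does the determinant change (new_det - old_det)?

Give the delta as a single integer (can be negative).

Answer: -125

Derivation:
Cofactor C_11 = 25
Entry delta = -5 - 0 = -5
Det delta = entry_delta * cofactor = -5 * 25 = -125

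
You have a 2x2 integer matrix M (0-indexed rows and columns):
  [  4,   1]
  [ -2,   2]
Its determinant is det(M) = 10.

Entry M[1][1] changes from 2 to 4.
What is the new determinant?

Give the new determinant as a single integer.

det is linear in row 1: changing M[1][1] by delta changes det by delta * cofactor(1,1).
Cofactor C_11 = (-1)^(1+1) * minor(1,1) = 4
Entry delta = 4 - 2 = 2
Det delta = 2 * 4 = 8
New det = 10 + 8 = 18

Answer: 18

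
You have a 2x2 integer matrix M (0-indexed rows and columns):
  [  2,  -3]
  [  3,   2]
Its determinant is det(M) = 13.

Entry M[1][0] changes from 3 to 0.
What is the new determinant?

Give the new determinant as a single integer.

det is linear in row 1: changing M[1][0] by delta changes det by delta * cofactor(1,0).
Cofactor C_10 = (-1)^(1+0) * minor(1,0) = 3
Entry delta = 0 - 3 = -3
Det delta = -3 * 3 = -9
New det = 13 + -9 = 4

Answer: 4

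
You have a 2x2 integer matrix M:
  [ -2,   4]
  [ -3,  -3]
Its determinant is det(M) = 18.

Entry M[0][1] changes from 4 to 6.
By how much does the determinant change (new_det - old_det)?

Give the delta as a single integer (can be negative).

Cofactor C_01 = 3
Entry delta = 6 - 4 = 2
Det delta = entry_delta * cofactor = 2 * 3 = 6

Answer: 6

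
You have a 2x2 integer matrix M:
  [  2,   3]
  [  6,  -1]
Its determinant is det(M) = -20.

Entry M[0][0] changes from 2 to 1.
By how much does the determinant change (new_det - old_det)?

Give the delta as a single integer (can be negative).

Cofactor C_00 = -1
Entry delta = 1 - 2 = -1
Det delta = entry_delta * cofactor = -1 * -1 = 1

Answer: 1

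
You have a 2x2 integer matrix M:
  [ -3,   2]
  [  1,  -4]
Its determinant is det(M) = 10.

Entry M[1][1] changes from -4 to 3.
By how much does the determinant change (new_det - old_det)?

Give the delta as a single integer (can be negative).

Answer: -21

Derivation:
Cofactor C_11 = -3
Entry delta = 3 - -4 = 7
Det delta = entry_delta * cofactor = 7 * -3 = -21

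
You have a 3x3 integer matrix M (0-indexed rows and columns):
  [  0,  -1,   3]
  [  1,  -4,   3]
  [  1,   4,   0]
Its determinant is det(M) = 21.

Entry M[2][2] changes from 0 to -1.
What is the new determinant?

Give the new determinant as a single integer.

det is linear in row 2: changing M[2][2] by delta changes det by delta * cofactor(2,2).
Cofactor C_22 = (-1)^(2+2) * minor(2,2) = 1
Entry delta = -1 - 0 = -1
Det delta = -1 * 1 = -1
New det = 21 + -1 = 20

Answer: 20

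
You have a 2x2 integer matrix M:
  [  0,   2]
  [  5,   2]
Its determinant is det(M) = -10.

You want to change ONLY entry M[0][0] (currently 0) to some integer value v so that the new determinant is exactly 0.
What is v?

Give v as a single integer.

det is linear in entry M[0][0]: det = old_det + (v - 0) * C_00
Cofactor C_00 = 2
Want det = 0: -10 + (v - 0) * 2 = 0
  (v - 0) = 10 / 2 = 5
  v = 0 + (5) = 5

Answer: 5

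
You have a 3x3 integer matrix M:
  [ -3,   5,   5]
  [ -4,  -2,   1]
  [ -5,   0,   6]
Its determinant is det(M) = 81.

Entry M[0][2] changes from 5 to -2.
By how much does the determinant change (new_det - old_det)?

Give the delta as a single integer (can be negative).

Cofactor C_02 = -10
Entry delta = -2 - 5 = -7
Det delta = entry_delta * cofactor = -7 * -10 = 70

Answer: 70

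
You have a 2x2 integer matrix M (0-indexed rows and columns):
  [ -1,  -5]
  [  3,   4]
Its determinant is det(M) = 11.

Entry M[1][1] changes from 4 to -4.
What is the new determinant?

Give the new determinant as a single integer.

det is linear in row 1: changing M[1][1] by delta changes det by delta * cofactor(1,1).
Cofactor C_11 = (-1)^(1+1) * minor(1,1) = -1
Entry delta = -4 - 4 = -8
Det delta = -8 * -1 = 8
New det = 11 + 8 = 19

Answer: 19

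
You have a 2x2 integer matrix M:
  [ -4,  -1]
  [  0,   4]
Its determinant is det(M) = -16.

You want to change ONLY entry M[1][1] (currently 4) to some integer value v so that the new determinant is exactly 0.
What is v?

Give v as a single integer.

det is linear in entry M[1][1]: det = old_det + (v - 4) * C_11
Cofactor C_11 = -4
Want det = 0: -16 + (v - 4) * -4 = 0
  (v - 4) = 16 / -4 = -4
  v = 4 + (-4) = 0

Answer: 0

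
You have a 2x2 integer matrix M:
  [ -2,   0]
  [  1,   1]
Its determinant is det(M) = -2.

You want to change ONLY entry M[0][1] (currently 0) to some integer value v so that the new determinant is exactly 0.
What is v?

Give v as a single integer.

Answer: -2

Derivation:
det is linear in entry M[0][1]: det = old_det + (v - 0) * C_01
Cofactor C_01 = -1
Want det = 0: -2 + (v - 0) * -1 = 0
  (v - 0) = 2 / -1 = -2
  v = 0 + (-2) = -2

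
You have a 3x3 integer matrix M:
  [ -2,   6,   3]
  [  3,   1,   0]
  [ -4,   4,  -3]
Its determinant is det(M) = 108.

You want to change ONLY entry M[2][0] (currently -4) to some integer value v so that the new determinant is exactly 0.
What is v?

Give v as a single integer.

Answer: 32

Derivation:
det is linear in entry M[2][0]: det = old_det + (v - -4) * C_20
Cofactor C_20 = -3
Want det = 0: 108 + (v - -4) * -3 = 0
  (v - -4) = -108 / -3 = 36
  v = -4 + (36) = 32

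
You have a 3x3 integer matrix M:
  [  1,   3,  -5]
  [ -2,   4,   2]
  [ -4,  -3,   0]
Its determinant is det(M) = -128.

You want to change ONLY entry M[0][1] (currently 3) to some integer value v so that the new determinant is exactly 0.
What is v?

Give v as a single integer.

Answer: -13

Derivation:
det is linear in entry M[0][1]: det = old_det + (v - 3) * C_01
Cofactor C_01 = -8
Want det = 0: -128 + (v - 3) * -8 = 0
  (v - 3) = 128 / -8 = -16
  v = 3 + (-16) = -13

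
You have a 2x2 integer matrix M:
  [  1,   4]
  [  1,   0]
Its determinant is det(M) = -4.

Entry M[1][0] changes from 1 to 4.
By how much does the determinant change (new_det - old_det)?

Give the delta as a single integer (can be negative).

Cofactor C_10 = -4
Entry delta = 4 - 1 = 3
Det delta = entry_delta * cofactor = 3 * -4 = -12

Answer: -12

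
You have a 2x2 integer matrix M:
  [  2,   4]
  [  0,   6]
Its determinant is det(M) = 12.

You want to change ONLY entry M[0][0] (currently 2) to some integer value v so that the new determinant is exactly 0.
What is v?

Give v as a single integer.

Answer: 0

Derivation:
det is linear in entry M[0][0]: det = old_det + (v - 2) * C_00
Cofactor C_00 = 6
Want det = 0: 12 + (v - 2) * 6 = 0
  (v - 2) = -12 / 6 = -2
  v = 2 + (-2) = 0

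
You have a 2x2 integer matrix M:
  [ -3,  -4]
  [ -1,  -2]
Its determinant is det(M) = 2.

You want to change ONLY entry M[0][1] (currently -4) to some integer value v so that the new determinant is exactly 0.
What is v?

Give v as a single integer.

det is linear in entry M[0][1]: det = old_det + (v - -4) * C_01
Cofactor C_01 = 1
Want det = 0: 2 + (v - -4) * 1 = 0
  (v - -4) = -2 / 1 = -2
  v = -4 + (-2) = -6

Answer: -6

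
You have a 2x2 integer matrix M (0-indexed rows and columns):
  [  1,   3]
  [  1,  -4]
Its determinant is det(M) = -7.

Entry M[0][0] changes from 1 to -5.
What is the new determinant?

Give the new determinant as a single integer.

det is linear in row 0: changing M[0][0] by delta changes det by delta * cofactor(0,0).
Cofactor C_00 = (-1)^(0+0) * minor(0,0) = -4
Entry delta = -5 - 1 = -6
Det delta = -6 * -4 = 24
New det = -7 + 24 = 17

Answer: 17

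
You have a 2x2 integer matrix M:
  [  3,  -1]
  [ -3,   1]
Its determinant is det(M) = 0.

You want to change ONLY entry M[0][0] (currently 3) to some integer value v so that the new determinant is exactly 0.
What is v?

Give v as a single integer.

Answer: 3

Derivation:
det is linear in entry M[0][0]: det = old_det + (v - 3) * C_00
Cofactor C_00 = 1
Want det = 0: 0 + (v - 3) * 1 = 0
  (v - 3) = 0 / 1 = 0
  v = 3 + (0) = 3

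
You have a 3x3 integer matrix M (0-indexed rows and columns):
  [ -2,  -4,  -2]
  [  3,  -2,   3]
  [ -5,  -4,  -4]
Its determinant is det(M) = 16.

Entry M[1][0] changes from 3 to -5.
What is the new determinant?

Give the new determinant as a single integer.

det is linear in row 1: changing M[1][0] by delta changes det by delta * cofactor(1,0).
Cofactor C_10 = (-1)^(1+0) * minor(1,0) = -8
Entry delta = -5 - 3 = -8
Det delta = -8 * -8 = 64
New det = 16 + 64 = 80

Answer: 80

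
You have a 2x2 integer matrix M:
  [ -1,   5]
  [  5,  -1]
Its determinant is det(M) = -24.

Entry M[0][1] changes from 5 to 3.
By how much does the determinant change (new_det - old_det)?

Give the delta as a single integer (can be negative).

Cofactor C_01 = -5
Entry delta = 3 - 5 = -2
Det delta = entry_delta * cofactor = -2 * -5 = 10

Answer: 10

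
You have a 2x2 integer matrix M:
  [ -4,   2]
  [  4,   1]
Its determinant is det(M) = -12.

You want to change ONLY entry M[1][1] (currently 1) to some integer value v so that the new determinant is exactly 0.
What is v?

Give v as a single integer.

Answer: -2

Derivation:
det is linear in entry M[1][1]: det = old_det + (v - 1) * C_11
Cofactor C_11 = -4
Want det = 0: -12 + (v - 1) * -4 = 0
  (v - 1) = 12 / -4 = -3
  v = 1 + (-3) = -2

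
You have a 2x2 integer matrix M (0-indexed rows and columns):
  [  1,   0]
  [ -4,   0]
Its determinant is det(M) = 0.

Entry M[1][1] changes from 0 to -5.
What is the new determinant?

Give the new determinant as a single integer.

det is linear in row 1: changing M[1][1] by delta changes det by delta * cofactor(1,1).
Cofactor C_11 = (-1)^(1+1) * minor(1,1) = 1
Entry delta = -5 - 0 = -5
Det delta = -5 * 1 = -5
New det = 0 + -5 = -5

Answer: -5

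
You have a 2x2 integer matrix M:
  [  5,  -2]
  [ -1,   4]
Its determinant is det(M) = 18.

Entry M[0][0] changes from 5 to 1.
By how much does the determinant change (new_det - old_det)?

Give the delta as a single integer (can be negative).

Cofactor C_00 = 4
Entry delta = 1 - 5 = -4
Det delta = entry_delta * cofactor = -4 * 4 = -16

Answer: -16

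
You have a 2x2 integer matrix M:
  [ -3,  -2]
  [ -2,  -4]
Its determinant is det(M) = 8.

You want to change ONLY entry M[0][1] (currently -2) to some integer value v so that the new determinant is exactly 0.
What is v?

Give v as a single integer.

Answer: -6

Derivation:
det is linear in entry M[0][1]: det = old_det + (v - -2) * C_01
Cofactor C_01 = 2
Want det = 0: 8 + (v - -2) * 2 = 0
  (v - -2) = -8 / 2 = -4
  v = -2 + (-4) = -6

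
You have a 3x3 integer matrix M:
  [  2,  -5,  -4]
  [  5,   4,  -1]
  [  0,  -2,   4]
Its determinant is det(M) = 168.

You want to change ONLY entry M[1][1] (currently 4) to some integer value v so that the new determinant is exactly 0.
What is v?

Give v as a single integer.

det is linear in entry M[1][1]: det = old_det + (v - 4) * C_11
Cofactor C_11 = 8
Want det = 0: 168 + (v - 4) * 8 = 0
  (v - 4) = -168 / 8 = -21
  v = 4 + (-21) = -17

Answer: -17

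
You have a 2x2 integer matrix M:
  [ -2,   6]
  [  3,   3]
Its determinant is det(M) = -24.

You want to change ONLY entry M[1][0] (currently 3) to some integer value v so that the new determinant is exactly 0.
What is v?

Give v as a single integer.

Answer: -1

Derivation:
det is linear in entry M[1][0]: det = old_det + (v - 3) * C_10
Cofactor C_10 = -6
Want det = 0: -24 + (v - 3) * -6 = 0
  (v - 3) = 24 / -6 = -4
  v = 3 + (-4) = -1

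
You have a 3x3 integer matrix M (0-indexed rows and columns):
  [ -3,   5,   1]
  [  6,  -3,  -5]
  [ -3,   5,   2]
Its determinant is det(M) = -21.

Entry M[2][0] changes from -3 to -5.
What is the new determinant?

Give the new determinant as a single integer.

det is linear in row 2: changing M[2][0] by delta changes det by delta * cofactor(2,0).
Cofactor C_20 = (-1)^(2+0) * minor(2,0) = -22
Entry delta = -5 - -3 = -2
Det delta = -2 * -22 = 44
New det = -21 + 44 = 23

Answer: 23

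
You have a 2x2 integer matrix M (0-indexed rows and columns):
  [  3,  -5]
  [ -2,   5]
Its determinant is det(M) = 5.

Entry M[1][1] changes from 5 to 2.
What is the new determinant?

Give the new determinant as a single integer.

det is linear in row 1: changing M[1][1] by delta changes det by delta * cofactor(1,1).
Cofactor C_11 = (-1)^(1+1) * minor(1,1) = 3
Entry delta = 2 - 5 = -3
Det delta = -3 * 3 = -9
New det = 5 + -9 = -4

Answer: -4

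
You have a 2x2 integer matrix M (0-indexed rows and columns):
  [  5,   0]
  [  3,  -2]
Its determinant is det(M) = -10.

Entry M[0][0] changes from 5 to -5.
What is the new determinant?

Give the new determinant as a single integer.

Answer: 10

Derivation:
det is linear in row 0: changing M[0][0] by delta changes det by delta * cofactor(0,0).
Cofactor C_00 = (-1)^(0+0) * minor(0,0) = -2
Entry delta = -5 - 5 = -10
Det delta = -10 * -2 = 20
New det = -10 + 20 = 10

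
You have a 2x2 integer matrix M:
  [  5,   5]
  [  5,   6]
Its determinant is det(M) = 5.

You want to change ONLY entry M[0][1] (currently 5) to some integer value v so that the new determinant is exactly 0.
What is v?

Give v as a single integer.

Answer: 6

Derivation:
det is linear in entry M[0][1]: det = old_det + (v - 5) * C_01
Cofactor C_01 = -5
Want det = 0: 5 + (v - 5) * -5 = 0
  (v - 5) = -5 / -5 = 1
  v = 5 + (1) = 6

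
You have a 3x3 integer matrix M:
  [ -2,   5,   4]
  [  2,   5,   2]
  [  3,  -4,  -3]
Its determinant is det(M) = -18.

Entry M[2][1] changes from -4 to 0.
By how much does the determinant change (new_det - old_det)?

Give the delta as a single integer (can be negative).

Cofactor C_21 = 12
Entry delta = 0 - -4 = 4
Det delta = entry_delta * cofactor = 4 * 12 = 48

Answer: 48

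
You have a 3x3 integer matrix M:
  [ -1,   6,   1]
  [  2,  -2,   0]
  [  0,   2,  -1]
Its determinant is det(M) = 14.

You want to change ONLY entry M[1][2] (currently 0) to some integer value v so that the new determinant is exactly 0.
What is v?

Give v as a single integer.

det is linear in entry M[1][2]: det = old_det + (v - 0) * C_12
Cofactor C_12 = 2
Want det = 0: 14 + (v - 0) * 2 = 0
  (v - 0) = -14 / 2 = -7
  v = 0 + (-7) = -7

Answer: -7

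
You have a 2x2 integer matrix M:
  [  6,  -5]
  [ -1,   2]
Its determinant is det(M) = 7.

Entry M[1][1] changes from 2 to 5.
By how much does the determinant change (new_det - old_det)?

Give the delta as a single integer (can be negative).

Answer: 18

Derivation:
Cofactor C_11 = 6
Entry delta = 5 - 2 = 3
Det delta = entry_delta * cofactor = 3 * 6 = 18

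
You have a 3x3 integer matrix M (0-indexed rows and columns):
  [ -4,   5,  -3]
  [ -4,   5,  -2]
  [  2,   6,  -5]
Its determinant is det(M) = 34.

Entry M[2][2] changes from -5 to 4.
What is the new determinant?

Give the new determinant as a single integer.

Answer: 34

Derivation:
det is linear in row 2: changing M[2][2] by delta changes det by delta * cofactor(2,2).
Cofactor C_22 = (-1)^(2+2) * minor(2,2) = 0
Entry delta = 4 - -5 = 9
Det delta = 9 * 0 = 0
New det = 34 + 0 = 34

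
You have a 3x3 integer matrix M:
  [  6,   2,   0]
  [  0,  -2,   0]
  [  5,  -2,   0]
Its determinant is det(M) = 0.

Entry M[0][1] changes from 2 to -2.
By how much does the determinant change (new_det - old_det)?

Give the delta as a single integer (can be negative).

Cofactor C_01 = 0
Entry delta = -2 - 2 = -4
Det delta = entry_delta * cofactor = -4 * 0 = 0

Answer: 0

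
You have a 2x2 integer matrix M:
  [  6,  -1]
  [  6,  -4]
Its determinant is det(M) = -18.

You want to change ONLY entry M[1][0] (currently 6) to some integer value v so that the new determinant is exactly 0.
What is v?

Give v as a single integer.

Answer: 24

Derivation:
det is linear in entry M[1][0]: det = old_det + (v - 6) * C_10
Cofactor C_10 = 1
Want det = 0: -18 + (v - 6) * 1 = 0
  (v - 6) = 18 / 1 = 18
  v = 6 + (18) = 24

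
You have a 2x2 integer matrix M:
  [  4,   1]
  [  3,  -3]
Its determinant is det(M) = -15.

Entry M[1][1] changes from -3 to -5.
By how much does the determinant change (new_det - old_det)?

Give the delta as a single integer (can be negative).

Answer: -8

Derivation:
Cofactor C_11 = 4
Entry delta = -5 - -3 = -2
Det delta = entry_delta * cofactor = -2 * 4 = -8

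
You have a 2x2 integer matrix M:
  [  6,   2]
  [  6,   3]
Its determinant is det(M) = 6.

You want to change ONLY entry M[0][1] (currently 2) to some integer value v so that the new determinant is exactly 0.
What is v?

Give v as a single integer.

Answer: 3

Derivation:
det is linear in entry M[0][1]: det = old_det + (v - 2) * C_01
Cofactor C_01 = -6
Want det = 0: 6 + (v - 2) * -6 = 0
  (v - 2) = -6 / -6 = 1
  v = 2 + (1) = 3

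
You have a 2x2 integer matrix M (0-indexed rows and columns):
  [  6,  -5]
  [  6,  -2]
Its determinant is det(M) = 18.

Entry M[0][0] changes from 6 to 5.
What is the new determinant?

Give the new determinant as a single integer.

Answer: 20

Derivation:
det is linear in row 0: changing M[0][0] by delta changes det by delta * cofactor(0,0).
Cofactor C_00 = (-1)^(0+0) * minor(0,0) = -2
Entry delta = 5 - 6 = -1
Det delta = -1 * -2 = 2
New det = 18 + 2 = 20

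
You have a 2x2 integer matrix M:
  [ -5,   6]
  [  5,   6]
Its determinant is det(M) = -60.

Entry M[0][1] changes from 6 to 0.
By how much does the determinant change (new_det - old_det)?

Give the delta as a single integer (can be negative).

Cofactor C_01 = -5
Entry delta = 0 - 6 = -6
Det delta = entry_delta * cofactor = -6 * -5 = 30

Answer: 30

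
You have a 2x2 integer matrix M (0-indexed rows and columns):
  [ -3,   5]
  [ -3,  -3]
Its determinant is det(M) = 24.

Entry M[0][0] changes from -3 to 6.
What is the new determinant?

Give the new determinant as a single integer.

Answer: -3

Derivation:
det is linear in row 0: changing M[0][0] by delta changes det by delta * cofactor(0,0).
Cofactor C_00 = (-1)^(0+0) * minor(0,0) = -3
Entry delta = 6 - -3 = 9
Det delta = 9 * -3 = -27
New det = 24 + -27 = -3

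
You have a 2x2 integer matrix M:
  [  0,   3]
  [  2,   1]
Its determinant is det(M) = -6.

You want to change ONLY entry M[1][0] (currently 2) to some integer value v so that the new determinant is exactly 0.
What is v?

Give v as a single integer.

Answer: 0

Derivation:
det is linear in entry M[1][0]: det = old_det + (v - 2) * C_10
Cofactor C_10 = -3
Want det = 0: -6 + (v - 2) * -3 = 0
  (v - 2) = 6 / -3 = -2
  v = 2 + (-2) = 0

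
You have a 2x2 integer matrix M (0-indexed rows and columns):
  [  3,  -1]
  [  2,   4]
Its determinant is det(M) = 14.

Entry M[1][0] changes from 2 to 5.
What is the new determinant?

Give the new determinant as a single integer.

det is linear in row 1: changing M[1][0] by delta changes det by delta * cofactor(1,0).
Cofactor C_10 = (-1)^(1+0) * minor(1,0) = 1
Entry delta = 5 - 2 = 3
Det delta = 3 * 1 = 3
New det = 14 + 3 = 17

Answer: 17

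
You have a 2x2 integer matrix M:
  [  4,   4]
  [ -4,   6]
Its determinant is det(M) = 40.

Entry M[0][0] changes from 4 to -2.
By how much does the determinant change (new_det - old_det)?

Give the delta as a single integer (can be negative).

Answer: -36

Derivation:
Cofactor C_00 = 6
Entry delta = -2 - 4 = -6
Det delta = entry_delta * cofactor = -6 * 6 = -36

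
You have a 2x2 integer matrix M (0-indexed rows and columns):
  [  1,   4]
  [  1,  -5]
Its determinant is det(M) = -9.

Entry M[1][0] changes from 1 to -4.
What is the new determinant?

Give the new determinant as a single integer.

Answer: 11

Derivation:
det is linear in row 1: changing M[1][0] by delta changes det by delta * cofactor(1,0).
Cofactor C_10 = (-1)^(1+0) * minor(1,0) = -4
Entry delta = -4 - 1 = -5
Det delta = -5 * -4 = 20
New det = -9 + 20 = 11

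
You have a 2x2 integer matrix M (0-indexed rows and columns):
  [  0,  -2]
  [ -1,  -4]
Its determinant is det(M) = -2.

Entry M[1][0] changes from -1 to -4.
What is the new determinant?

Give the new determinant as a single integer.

det is linear in row 1: changing M[1][0] by delta changes det by delta * cofactor(1,0).
Cofactor C_10 = (-1)^(1+0) * minor(1,0) = 2
Entry delta = -4 - -1 = -3
Det delta = -3 * 2 = -6
New det = -2 + -6 = -8

Answer: -8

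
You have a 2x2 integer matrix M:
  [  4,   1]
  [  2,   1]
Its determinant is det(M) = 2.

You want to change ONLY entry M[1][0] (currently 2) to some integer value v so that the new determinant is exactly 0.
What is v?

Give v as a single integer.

det is linear in entry M[1][0]: det = old_det + (v - 2) * C_10
Cofactor C_10 = -1
Want det = 0: 2 + (v - 2) * -1 = 0
  (v - 2) = -2 / -1 = 2
  v = 2 + (2) = 4

Answer: 4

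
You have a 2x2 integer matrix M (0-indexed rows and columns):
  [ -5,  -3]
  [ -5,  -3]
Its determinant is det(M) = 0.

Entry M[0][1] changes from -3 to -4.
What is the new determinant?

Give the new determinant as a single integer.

Answer: -5

Derivation:
det is linear in row 0: changing M[0][1] by delta changes det by delta * cofactor(0,1).
Cofactor C_01 = (-1)^(0+1) * minor(0,1) = 5
Entry delta = -4 - -3 = -1
Det delta = -1 * 5 = -5
New det = 0 + -5 = -5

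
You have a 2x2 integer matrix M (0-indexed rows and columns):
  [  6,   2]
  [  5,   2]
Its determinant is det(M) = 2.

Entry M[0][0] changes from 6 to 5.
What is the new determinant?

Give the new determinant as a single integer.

det is linear in row 0: changing M[0][0] by delta changes det by delta * cofactor(0,0).
Cofactor C_00 = (-1)^(0+0) * minor(0,0) = 2
Entry delta = 5 - 6 = -1
Det delta = -1 * 2 = -2
New det = 2 + -2 = 0

Answer: 0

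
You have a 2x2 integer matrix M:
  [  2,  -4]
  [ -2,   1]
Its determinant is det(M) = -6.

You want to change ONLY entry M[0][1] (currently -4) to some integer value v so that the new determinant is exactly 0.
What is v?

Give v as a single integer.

Answer: -1

Derivation:
det is linear in entry M[0][1]: det = old_det + (v - -4) * C_01
Cofactor C_01 = 2
Want det = 0: -6 + (v - -4) * 2 = 0
  (v - -4) = 6 / 2 = 3
  v = -4 + (3) = -1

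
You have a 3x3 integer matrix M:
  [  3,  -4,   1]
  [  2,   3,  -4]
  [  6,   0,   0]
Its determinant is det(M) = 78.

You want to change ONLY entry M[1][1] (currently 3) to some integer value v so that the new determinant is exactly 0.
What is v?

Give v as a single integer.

Answer: 16

Derivation:
det is linear in entry M[1][1]: det = old_det + (v - 3) * C_11
Cofactor C_11 = -6
Want det = 0: 78 + (v - 3) * -6 = 0
  (v - 3) = -78 / -6 = 13
  v = 3 + (13) = 16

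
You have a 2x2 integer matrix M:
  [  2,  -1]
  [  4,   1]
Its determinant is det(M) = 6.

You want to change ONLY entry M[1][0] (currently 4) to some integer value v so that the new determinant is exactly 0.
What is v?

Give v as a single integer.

Answer: -2

Derivation:
det is linear in entry M[1][0]: det = old_det + (v - 4) * C_10
Cofactor C_10 = 1
Want det = 0: 6 + (v - 4) * 1 = 0
  (v - 4) = -6 / 1 = -6
  v = 4 + (-6) = -2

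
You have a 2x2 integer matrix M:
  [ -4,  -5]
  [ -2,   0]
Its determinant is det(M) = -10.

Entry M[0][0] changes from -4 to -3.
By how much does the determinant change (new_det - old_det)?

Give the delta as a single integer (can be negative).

Cofactor C_00 = 0
Entry delta = -3 - -4 = 1
Det delta = entry_delta * cofactor = 1 * 0 = 0

Answer: 0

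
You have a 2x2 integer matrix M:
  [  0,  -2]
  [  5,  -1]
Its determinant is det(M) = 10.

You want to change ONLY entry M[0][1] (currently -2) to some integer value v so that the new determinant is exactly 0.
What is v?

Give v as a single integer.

det is linear in entry M[0][1]: det = old_det + (v - -2) * C_01
Cofactor C_01 = -5
Want det = 0: 10 + (v - -2) * -5 = 0
  (v - -2) = -10 / -5 = 2
  v = -2 + (2) = 0

Answer: 0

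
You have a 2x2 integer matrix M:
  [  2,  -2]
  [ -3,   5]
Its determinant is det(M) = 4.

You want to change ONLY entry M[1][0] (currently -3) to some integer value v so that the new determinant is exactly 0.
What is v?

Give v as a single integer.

Answer: -5

Derivation:
det is linear in entry M[1][0]: det = old_det + (v - -3) * C_10
Cofactor C_10 = 2
Want det = 0: 4 + (v - -3) * 2 = 0
  (v - -3) = -4 / 2 = -2
  v = -3 + (-2) = -5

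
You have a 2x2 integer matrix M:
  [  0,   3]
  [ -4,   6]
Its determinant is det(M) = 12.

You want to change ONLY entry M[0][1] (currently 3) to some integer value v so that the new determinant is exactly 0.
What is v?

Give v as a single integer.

det is linear in entry M[0][1]: det = old_det + (v - 3) * C_01
Cofactor C_01 = 4
Want det = 0: 12 + (v - 3) * 4 = 0
  (v - 3) = -12 / 4 = -3
  v = 3 + (-3) = 0

Answer: 0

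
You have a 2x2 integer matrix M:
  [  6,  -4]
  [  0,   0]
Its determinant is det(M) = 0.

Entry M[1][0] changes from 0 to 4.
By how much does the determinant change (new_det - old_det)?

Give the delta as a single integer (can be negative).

Answer: 16

Derivation:
Cofactor C_10 = 4
Entry delta = 4 - 0 = 4
Det delta = entry_delta * cofactor = 4 * 4 = 16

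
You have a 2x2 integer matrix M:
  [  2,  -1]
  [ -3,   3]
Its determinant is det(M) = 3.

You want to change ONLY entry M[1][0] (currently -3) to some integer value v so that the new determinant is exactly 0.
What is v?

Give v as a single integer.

det is linear in entry M[1][0]: det = old_det + (v - -3) * C_10
Cofactor C_10 = 1
Want det = 0: 3 + (v - -3) * 1 = 0
  (v - -3) = -3 / 1 = -3
  v = -3 + (-3) = -6

Answer: -6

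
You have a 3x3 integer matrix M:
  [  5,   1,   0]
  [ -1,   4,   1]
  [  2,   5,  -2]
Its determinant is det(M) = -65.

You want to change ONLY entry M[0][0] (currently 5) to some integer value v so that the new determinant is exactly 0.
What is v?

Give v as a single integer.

det is linear in entry M[0][0]: det = old_det + (v - 5) * C_00
Cofactor C_00 = -13
Want det = 0: -65 + (v - 5) * -13 = 0
  (v - 5) = 65 / -13 = -5
  v = 5 + (-5) = 0

Answer: 0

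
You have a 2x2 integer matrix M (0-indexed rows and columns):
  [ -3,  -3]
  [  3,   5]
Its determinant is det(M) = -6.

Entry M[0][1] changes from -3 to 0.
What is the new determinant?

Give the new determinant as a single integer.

Answer: -15

Derivation:
det is linear in row 0: changing M[0][1] by delta changes det by delta * cofactor(0,1).
Cofactor C_01 = (-1)^(0+1) * minor(0,1) = -3
Entry delta = 0 - -3 = 3
Det delta = 3 * -3 = -9
New det = -6 + -9 = -15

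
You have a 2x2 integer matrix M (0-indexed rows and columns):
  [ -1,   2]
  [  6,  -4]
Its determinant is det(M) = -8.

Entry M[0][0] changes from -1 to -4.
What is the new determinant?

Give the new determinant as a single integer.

Answer: 4

Derivation:
det is linear in row 0: changing M[0][0] by delta changes det by delta * cofactor(0,0).
Cofactor C_00 = (-1)^(0+0) * minor(0,0) = -4
Entry delta = -4 - -1 = -3
Det delta = -3 * -4 = 12
New det = -8 + 12 = 4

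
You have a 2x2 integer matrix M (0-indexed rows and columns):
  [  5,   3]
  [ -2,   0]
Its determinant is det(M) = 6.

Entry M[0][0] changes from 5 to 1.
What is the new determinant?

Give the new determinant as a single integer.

det is linear in row 0: changing M[0][0] by delta changes det by delta * cofactor(0,0).
Cofactor C_00 = (-1)^(0+0) * minor(0,0) = 0
Entry delta = 1 - 5 = -4
Det delta = -4 * 0 = 0
New det = 6 + 0 = 6

Answer: 6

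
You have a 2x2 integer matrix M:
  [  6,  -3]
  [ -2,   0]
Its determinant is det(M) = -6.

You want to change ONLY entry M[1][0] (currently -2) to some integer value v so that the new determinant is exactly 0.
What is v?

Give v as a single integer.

Answer: 0

Derivation:
det is linear in entry M[1][0]: det = old_det + (v - -2) * C_10
Cofactor C_10 = 3
Want det = 0: -6 + (v - -2) * 3 = 0
  (v - -2) = 6 / 3 = 2
  v = -2 + (2) = 0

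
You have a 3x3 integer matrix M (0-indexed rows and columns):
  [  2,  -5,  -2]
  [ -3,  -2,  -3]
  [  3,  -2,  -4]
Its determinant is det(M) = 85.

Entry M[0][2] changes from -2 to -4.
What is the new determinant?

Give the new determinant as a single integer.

det is linear in row 0: changing M[0][2] by delta changes det by delta * cofactor(0,2).
Cofactor C_02 = (-1)^(0+2) * minor(0,2) = 12
Entry delta = -4 - -2 = -2
Det delta = -2 * 12 = -24
New det = 85 + -24 = 61

Answer: 61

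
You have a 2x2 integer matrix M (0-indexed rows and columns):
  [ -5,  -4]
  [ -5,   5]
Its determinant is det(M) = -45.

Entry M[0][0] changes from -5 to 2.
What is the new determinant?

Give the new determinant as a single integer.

det is linear in row 0: changing M[0][0] by delta changes det by delta * cofactor(0,0).
Cofactor C_00 = (-1)^(0+0) * minor(0,0) = 5
Entry delta = 2 - -5 = 7
Det delta = 7 * 5 = 35
New det = -45 + 35 = -10

Answer: -10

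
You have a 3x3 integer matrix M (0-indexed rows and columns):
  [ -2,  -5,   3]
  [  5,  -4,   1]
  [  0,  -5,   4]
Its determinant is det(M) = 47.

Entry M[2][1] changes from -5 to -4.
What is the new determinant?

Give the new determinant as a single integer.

det is linear in row 2: changing M[2][1] by delta changes det by delta * cofactor(2,1).
Cofactor C_21 = (-1)^(2+1) * minor(2,1) = 17
Entry delta = -4 - -5 = 1
Det delta = 1 * 17 = 17
New det = 47 + 17 = 64

Answer: 64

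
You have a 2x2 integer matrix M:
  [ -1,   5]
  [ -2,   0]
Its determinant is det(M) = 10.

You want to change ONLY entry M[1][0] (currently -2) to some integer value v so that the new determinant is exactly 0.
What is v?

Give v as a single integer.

Answer: 0

Derivation:
det is linear in entry M[1][0]: det = old_det + (v - -2) * C_10
Cofactor C_10 = -5
Want det = 0: 10 + (v - -2) * -5 = 0
  (v - -2) = -10 / -5 = 2
  v = -2 + (2) = 0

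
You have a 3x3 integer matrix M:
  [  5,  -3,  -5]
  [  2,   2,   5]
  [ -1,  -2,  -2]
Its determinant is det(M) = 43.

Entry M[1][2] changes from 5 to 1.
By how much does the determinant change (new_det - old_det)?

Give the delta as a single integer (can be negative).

Cofactor C_12 = 13
Entry delta = 1 - 5 = -4
Det delta = entry_delta * cofactor = -4 * 13 = -52

Answer: -52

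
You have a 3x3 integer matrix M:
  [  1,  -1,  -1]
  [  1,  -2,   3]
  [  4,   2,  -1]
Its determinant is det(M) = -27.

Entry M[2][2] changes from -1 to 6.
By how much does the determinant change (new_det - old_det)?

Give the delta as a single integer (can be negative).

Answer: -7

Derivation:
Cofactor C_22 = -1
Entry delta = 6 - -1 = 7
Det delta = entry_delta * cofactor = 7 * -1 = -7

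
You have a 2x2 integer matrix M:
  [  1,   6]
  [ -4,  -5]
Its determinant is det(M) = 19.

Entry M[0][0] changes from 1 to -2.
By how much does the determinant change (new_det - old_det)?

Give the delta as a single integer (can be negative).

Answer: 15

Derivation:
Cofactor C_00 = -5
Entry delta = -2 - 1 = -3
Det delta = entry_delta * cofactor = -3 * -5 = 15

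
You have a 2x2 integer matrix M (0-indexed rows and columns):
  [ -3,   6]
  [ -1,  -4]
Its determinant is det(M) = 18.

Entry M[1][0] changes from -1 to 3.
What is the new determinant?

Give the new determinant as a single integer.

det is linear in row 1: changing M[1][0] by delta changes det by delta * cofactor(1,0).
Cofactor C_10 = (-1)^(1+0) * minor(1,0) = -6
Entry delta = 3 - -1 = 4
Det delta = 4 * -6 = -24
New det = 18 + -24 = -6

Answer: -6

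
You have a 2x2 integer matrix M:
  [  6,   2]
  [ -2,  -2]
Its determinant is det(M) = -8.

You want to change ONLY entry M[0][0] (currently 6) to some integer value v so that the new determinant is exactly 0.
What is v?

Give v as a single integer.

det is linear in entry M[0][0]: det = old_det + (v - 6) * C_00
Cofactor C_00 = -2
Want det = 0: -8 + (v - 6) * -2 = 0
  (v - 6) = 8 / -2 = -4
  v = 6 + (-4) = 2

Answer: 2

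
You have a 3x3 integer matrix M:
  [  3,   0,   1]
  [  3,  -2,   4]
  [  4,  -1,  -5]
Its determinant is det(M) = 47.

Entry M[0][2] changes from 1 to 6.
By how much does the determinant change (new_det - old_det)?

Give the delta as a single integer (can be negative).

Cofactor C_02 = 5
Entry delta = 6 - 1 = 5
Det delta = entry_delta * cofactor = 5 * 5 = 25

Answer: 25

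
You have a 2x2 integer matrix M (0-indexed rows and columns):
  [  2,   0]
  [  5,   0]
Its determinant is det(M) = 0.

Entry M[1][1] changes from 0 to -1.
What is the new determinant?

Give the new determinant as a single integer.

det is linear in row 1: changing M[1][1] by delta changes det by delta * cofactor(1,1).
Cofactor C_11 = (-1)^(1+1) * minor(1,1) = 2
Entry delta = -1 - 0 = -1
Det delta = -1 * 2 = -2
New det = 0 + -2 = -2

Answer: -2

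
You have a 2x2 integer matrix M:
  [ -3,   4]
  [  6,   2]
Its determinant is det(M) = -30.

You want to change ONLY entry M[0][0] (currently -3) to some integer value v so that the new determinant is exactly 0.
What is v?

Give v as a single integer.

Answer: 12

Derivation:
det is linear in entry M[0][0]: det = old_det + (v - -3) * C_00
Cofactor C_00 = 2
Want det = 0: -30 + (v - -3) * 2 = 0
  (v - -3) = 30 / 2 = 15
  v = -3 + (15) = 12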